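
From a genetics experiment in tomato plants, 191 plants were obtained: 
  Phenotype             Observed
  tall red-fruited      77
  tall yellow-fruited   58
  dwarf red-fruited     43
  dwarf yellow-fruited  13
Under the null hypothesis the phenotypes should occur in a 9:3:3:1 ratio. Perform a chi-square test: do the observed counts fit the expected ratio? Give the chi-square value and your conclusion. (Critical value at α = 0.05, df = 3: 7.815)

23.906; not consistent

The 9:3:3:1 ratio has 16 parts, so with N = 191 the expected counts are:
  tall red-fruited: 191 × 9/16 = 107.4375
  tall yellow-fruited: 191 × 3/16 = 35.8125
  dwarf red-fruited: 191 × 3/16 = 35.8125
  dwarf yellow-fruited: 191 × 1/16 = 11.9375
χ² = Σ (O − E)² / E
  tall red-fruited: (77 − 107.4375)² / 107.4375 = 8.6231
  tall yellow-fruited: (58 − 35.8125)² / 35.8125 = 13.7462
  dwarf red-fruited: (43 − 35.8125)² / 35.8125 = 1.4425
  dwarf yellow-fruited: (13 − 11.9375)² / 11.9375 = 0.0946
χ² = 8.6231 + 13.7462 + 1.4425 + 0.0946 = 23.9064 ≈ 23.906
Degrees of freedom = 4 − 1 = 3; critical value at α = 0.05 is 7.815.
Since 23.906 > 7.815, we reject the null hypothesis — the data do not fit the 9:3:3:1 ratio.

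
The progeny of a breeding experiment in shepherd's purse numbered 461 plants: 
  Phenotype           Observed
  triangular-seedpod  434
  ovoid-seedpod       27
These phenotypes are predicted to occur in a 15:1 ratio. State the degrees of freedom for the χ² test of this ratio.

A goodness-of-fit test with 2 phenotype classes has df = 2 − 1 = 1.

1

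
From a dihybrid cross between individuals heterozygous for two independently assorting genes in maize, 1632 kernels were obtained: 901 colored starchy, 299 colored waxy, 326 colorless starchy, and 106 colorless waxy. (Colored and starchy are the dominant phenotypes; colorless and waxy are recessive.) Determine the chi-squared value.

1.939

A dihybrid F₂ with independent assortment and complete dominance at both loci gives a 9:3:3:1 phenotypic ratio.
Expected counts for N = 1632 under a 9:3:3:1 ratio (total parts = 16):
  colored starchy: 1632 × 9/16 = 918
  colored waxy: 1632 × 3/16 = 306
  colorless starchy: 1632 × 3/16 = 306
  colorless waxy: 1632 × 1/16 = 102
χ² = Σ (O − E)² / E
  colored starchy: (901 − 918)² / 918 = 0.3148
  colored waxy: (299 − 306)² / 306 = 0.1601
  colorless starchy: (326 − 306)² / 306 = 1.3072
  colorless waxy: (106 − 102)² / 102 = 0.1569
χ² = 0.3148 + 0.1601 + 1.3072 + 0.1569 = 1.939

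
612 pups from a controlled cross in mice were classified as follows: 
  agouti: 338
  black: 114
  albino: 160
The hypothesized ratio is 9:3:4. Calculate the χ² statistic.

Under the 9:3:4 hypothesis (Σ ratio = 16, N = 612):
  agouti: 612 × 9/16 = 344.25
  black: 612 × 3/16 = 114.75
  albino: 612 × 4/16 = 153
χ² = Σ (O − E)² / E
  agouti: (338 − 344.25)² / 344.25 = 0.1135
  black: (114 − 114.75)² / 114.75 = 0.0049
  albino: (160 − 153)² / 153 = 0.3203
χ² = 0.1135 + 0.0049 + 0.3203 = 0.4387 ≈ 0.439

0.439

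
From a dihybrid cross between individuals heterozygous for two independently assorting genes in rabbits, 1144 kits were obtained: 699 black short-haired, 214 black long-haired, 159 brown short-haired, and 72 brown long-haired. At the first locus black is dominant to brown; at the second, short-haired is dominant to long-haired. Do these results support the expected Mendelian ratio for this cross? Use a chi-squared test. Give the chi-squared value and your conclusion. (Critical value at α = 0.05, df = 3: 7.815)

19.152; not consistent

A dihybrid F₂ with independent assortment and complete dominance at both loci gives a 9:3:3:1 phenotypic ratio.
The 9:3:3:1 ratio has 16 parts, so with N = 1144 the expected counts are:
  black short-haired: 1144 × 9/16 = 643.5
  black long-haired: 1144 × 3/16 = 214.5
  brown short-haired: 1144 × 3/16 = 214.5
  brown long-haired: 1144 × 1/16 = 71.5
χ² = Σ (O − E)² / E
  black short-haired: (699 − 643.5)² / 643.5 = 4.7867
  black long-haired: (214 − 214.5)² / 214.5 = 0.0012
  brown short-haired: (159 − 214.5)² / 214.5 = 14.3601
  brown long-haired: (72 − 71.5)² / 71.5 = 0.0035
χ² = 4.7867 + 0.0012 + 14.3601 + 0.0035 = 19.1515 ≈ 19.152
Degrees of freedom = 4 − 1 = 3; critical value at α = 0.05 is 7.815.
Since 19.152 > 7.815, we reject the null hypothesis — the data do not fit the 9:3:3:1 ratio.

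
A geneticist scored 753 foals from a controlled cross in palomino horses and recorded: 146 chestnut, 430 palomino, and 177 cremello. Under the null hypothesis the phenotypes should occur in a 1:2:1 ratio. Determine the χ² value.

17.757

Under the 1:2:1 hypothesis (Σ ratio = 4, N = 753):
  chestnut: 753 × 1/4 = 188.25
  palomino: 753 × 2/4 = 376.5
  cremello: 753 × 1/4 = 188.25
χ² = Σ (O − E)² / E
  chestnut: (146 − 188.25)² / 188.25 = 9.4824
  palomino: (430 − 376.5)² / 376.5 = 7.6023
  cremello: (177 − 188.25)² / 188.25 = 0.6723
χ² = 9.4824 + 7.6023 + 0.6723 = 17.757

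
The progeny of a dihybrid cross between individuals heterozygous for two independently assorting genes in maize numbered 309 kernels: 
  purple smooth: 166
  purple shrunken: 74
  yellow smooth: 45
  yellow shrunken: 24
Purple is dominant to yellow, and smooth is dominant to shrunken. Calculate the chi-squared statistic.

8.831

A dihybrid F₂ with independent assortment and complete dominance at both loci gives a 9:3:3:1 phenotypic ratio.
Total ratio parts = 16. Expected numbers out of 309:
  purple smooth: 309 × 9/16 = 173.8125
  purple shrunken: 309 × 3/16 = 57.9375
  yellow smooth: 309 × 3/16 = 57.9375
  yellow shrunken: 309 × 1/16 = 19.3125
χ² = Σ (O − E)² / E
  purple smooth: (166 − 173.8125)² / 173.8125 = 0.3512
  purple shrunken: (74 − 57.9375)² / 57.9375 = 4.4531
  yellow smooth: (45 − 57.9375)² / 57.9375 = 2.8890
  yellow shrunken: (24 − 19.3125)² / 19.3125 = 1.1377
χ² = 0.3512 + 4.4531 + 2.8890 + 1.1377 = 8.831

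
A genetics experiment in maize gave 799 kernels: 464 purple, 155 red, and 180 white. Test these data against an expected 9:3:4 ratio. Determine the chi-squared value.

Total ratio parts = 16. Expected numbers out of 799:
  purple: 799 × 9/16 = 449.4375
  red: 799 × 3/16 = 149.8125
  white: 799 × 4/16 = 199.75
χ² = Σ (O − E)² / E
  purple: (464 − 449.4375)² / 449.4375 = 0.4718
  red: (155 − 149.8125)² / 149.8125 = 0.1796
  white: (180 − 199.75)² / 199.75 = 1.9528
χ² = 0.4718 + 0.1796 + 1.9528 = 2.6042 ≈ 2.604

2.604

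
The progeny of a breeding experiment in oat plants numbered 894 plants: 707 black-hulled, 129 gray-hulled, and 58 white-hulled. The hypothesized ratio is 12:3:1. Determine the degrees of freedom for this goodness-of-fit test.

2

A goodness-of-fit test with 3 phenotype classes has df = 3 − 1 = 2.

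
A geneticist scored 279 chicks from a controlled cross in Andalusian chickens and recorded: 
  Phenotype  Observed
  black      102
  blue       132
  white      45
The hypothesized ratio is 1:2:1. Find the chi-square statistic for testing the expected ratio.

24.097

Total ratio parts = 4. Expected numbers out of 279:
  black: 279 × 1/4 = 69.75
  blue: 279 × 2/4 = 139.5
  white: 279 × 1/4 = 69.75
χ² = Σ (O − E)² / E
  black: (102 − 69.75)² / 69.75 = 14.9113
  blue: (132 − 139.5)² / 139.5 = 0.4032
  white: (45 − 69.75)² / 69.75 = 8.7823
χ² = 14.9113 + 0.4032 + 8.7823 = 24.0968 ≈ 24.097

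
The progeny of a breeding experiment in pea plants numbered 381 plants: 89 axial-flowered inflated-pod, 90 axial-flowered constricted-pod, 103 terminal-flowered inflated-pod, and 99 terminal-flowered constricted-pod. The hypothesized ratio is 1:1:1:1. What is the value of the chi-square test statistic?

Total ratio parts = 4. Expected numbers out of 381:
  axial-flowered inflated-pod: 381 × 1/4 = 95.25
  axial-flowered constricted-pod: 381 × 1/4 = 95.25
  terminal-flowered inflated-pod: 381 × 1/4 = 95.25
  terminal-flowered constricted-pod: 381 × 1/4 = 95.25
χ² = Σ (O − E)² / E
  axial-flowered inflated-pod: (89 − 95.25)² / 95.25 = 0.4101
  axial-flowered constricted-pod: (90 − 95.25)² / 95.25 = 0.2894
  terminal-flowered inflated-pod: (103 − 95.25)² / 95.25 = 0.6306
  terminal-flowered constricted-pod: (99 − 95.25)² / 95.25 = 0.1476
χ² = 0.4101 + 0.2894 + 0.6306 + 0.1476 = 1.4777 ≈ 1.478

1.478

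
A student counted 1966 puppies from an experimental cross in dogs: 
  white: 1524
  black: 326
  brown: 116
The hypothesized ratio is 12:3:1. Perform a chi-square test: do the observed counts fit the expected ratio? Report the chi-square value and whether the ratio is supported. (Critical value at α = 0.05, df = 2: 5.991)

6.975; not consistent

Total ratio parts = 16. Expected numbers out of 1966:
  white: 1966 × 12/16 = 1474.5
  black: 1966 × 3/16 = 368.625
  brown: 1966 × 1/16 = 122.875
χ² = Σ (O − E)² / E
  white: (1524 − 1474.5)² / 1474.5 = 1.6617
  black: (326 − 368.625)² / 368.625 = 4.9288
  brown: (116 − 122.875)² / 122.875 = 0.3847
χ² = 1.6617 + 4.9288 + 0.3847 = 6.9752 ≈ 6.975
Degrees of freedom = 3 − 1 = 2; critical value at α = 0.05 is 5.991.
Since 6.975 > 5.991, we reject the null hypothesis — the data do not fit the 12:3:1 ratio.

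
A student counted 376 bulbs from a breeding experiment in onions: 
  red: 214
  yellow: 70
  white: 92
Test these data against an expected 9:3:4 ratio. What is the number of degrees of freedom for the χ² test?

A goodness-of-fit test with 3 phenotype classes has df = 3 − 1 = 2.

2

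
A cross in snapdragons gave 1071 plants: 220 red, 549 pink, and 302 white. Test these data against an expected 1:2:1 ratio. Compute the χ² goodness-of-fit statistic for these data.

13.237

The 1:2:1 ratio has 4 parts, so with N = 1071 the expected counts are:
  red: 1071 × 1/4 = 267.75
  pink: 1071 × 2/4 = 535.5
  white: 1071 × 1/4 = 267.75
χ² = Σ (O − E)² / E
  red: (220 − 267.75)² / 267.75 = 8.5156
  pink: (549 − 535.5)² / 535.5 = 0.3403
  white: (302 − 267.75)² / 267.75 = 4.3812
χ² = 8.5156 + 0.3403 + 4.3812 = 13.2371 ≈ 13.237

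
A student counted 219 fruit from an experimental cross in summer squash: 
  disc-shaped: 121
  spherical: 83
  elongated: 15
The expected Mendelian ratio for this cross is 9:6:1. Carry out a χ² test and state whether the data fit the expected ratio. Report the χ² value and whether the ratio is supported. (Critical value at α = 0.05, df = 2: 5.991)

Total ratio parts = 16. Expected numbers out of 219:
  disc-shaped: 219 × 9/16 = 123.1875
  spherical: 219 × 6/16 = 82.125
  elongated: 219 × 1/16 = 13.6875
χ² = Σ (O − E)² / E
  disc-shaped: (121 − 123.1875)² / 123.1875 = 0.0388
  spherical: (83 − 82.125)² / 82.125 = 0.0093
  elongated: (15 − 13.6875)² / 13.6875 = 0.1259
χ² = 0.0388 + 0.0093 + 0.1259 = 0.174
Degrees of freedom = 3 − 1 = 2; critical value at α = 0.05 is 5.991.
Since 0.174 < 5.991, we fail to reject the null hypothesis — the data are consistent with the 9:6:1 ratio.

0.174; consistent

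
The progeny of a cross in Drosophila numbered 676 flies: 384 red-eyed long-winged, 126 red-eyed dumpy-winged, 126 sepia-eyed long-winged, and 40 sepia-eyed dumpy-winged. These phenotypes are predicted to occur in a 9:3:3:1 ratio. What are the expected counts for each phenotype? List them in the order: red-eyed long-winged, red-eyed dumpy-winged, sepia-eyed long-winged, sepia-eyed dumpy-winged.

380.25, 126.75, 126.75, 42.25

Under the 9:3:3:1 hypothesis (Σ ratio = 16, N = 676):
  red-eyed long-winged: 676 × 9/16 = 380.25
  red-eyed dumpy-winged: 676 × 3/16 = 126.75
  sepia-eyed long-winged: 676 × 3/16 = 126.75
  sepia-eyed dumpy-winged: 676 × 1/16 = 42.25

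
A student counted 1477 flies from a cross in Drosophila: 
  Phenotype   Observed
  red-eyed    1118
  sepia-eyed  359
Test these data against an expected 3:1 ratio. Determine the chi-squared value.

0.379

The 3:1 ratio has 4 parts, so with N = 1477 the expected counts are:
  red-eyed: 1477 × 3/4 = 1107.75
  sepia-eyed: 1477 × 1/4 = 369.25
χ² = Σ (O − E)² / E
  red-eyed: (1118 − 1107.75)² / 1107.75 = 0.0948
  sepia-eyed: (359 − 369.25)² / 369.25 = 0.2845
χ² = 0.0948 + 0.2845 = 0.3793 ≈ 0.379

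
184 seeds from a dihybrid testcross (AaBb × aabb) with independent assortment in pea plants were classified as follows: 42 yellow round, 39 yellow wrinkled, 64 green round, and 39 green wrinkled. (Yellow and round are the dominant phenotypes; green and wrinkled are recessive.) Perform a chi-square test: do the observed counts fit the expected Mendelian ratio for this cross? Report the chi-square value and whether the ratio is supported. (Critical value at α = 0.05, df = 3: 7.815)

A dihybrid testcross with independent assortment gives a 1:1:1:1 ratio.
The 1:1:1:1 ratio has 4 parts, so with N = 184 the expected counts are:
  yellow round: 184 × 1/4 = 46
  yellow wrinkled: 184 × 1/4 = 46
  green round: 184 × 1/4 = 46
  green wrinkled: 184 × 1/4 = 46
χ² = Σ (O − E)² / E
  yellow round: (42 − 46)² / 46 = 0.3478
  yellow wrinkled: (39 − 46)² / 46 = 1.0652
  green round: (64 − 46)² / 46 = 7.0435
  green wrinkled: (39 − 46)² / 46 = 1.0652
χ² = 0.3478 + 1.0652 + 7.0435 + 1.0652 = 9.5217 ≈ 9.522
Degrees of freedom = 4 − 1 = 3; critical value at α = 0.05 is 7.815.
Since 9.522 > 7.815, we reject the null hypothesis — the data do not fit the 1:1:1:1 ratio.

9.522; not consistent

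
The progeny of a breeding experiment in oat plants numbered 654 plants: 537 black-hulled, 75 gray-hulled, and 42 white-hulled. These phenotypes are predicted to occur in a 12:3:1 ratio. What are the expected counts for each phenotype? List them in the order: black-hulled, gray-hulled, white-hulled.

490.5, 122.625, 40.875

Expected counts for N = 654 under a 12:3:1 ratio (total parts = 16):
  black-hulled: 654 × 12/16 = 490.5
  gray-hulled: 654 × 3/16 = 122.625
  white-hulled: 654 × 1/16 = 40.875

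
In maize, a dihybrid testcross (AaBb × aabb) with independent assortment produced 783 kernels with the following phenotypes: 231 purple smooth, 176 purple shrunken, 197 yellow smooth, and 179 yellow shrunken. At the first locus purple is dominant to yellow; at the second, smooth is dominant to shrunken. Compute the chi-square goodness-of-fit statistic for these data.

A dihybrid testcross with independent assortment gives a 1:1:1:1 ratio.
Total ratio parts = 4. Expected numbers out of 783:
  purple smooth: 783 × 1/4 = 195.75
  purple shrunken: 783 × 1/4 = 195.75
  yellow smooth: 783 × 1/4 = 195.75
  yellow shrunken: 783 × 1/4 = 195.75
χ² = Σ (O − E)² / E
  purple smooth: (231 − 195.75)² / 195.75 = 6.3477
  purple shrunken: (176 − 195.75)² / 195.75 = 1.9927
  yellow smooth: (197 − 195.75)² / 195.75 = 0.0080
  yellow shrunken: (179 − 195.75)² / 195.75 = 1.4333
χ² = 6.3477 + 1.9927 + 0.0080 + 1.4333 = 9.7817 ≈ 9.782

9.782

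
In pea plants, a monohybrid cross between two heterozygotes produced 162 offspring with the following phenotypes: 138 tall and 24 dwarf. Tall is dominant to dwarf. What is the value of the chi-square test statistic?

8.963

For a monohybrid cross between heterozygotes with complete dominance, the expected phenotypic ratio is 3:1.
Under the 3:1 hypothesis (Σ ratio = 4, N = 162):
  tall: 162 × 3/4 = 121.5
  dwarf: 162 × 1/4 = 40.5
χ² = Σ (O − E)² / E
  tall: (138 − 121.5)² / 121.5 = 2.2407
  dwarf: (24 − 40.5)² / 40.5 = 6.7222
χ² = 2.2407 + 6.7222 = 8.9629 ≈ 8.963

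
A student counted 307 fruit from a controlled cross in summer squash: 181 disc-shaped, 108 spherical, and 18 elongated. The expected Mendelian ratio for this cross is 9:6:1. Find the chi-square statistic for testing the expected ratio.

The 9:6:1 ratio has 16 parts, so with N = 307 the expected counts are:
  disc-shaped: 307 × 9/16 = 172.6875
  spherical: 307 × 6/16 = 115.125
  elongated: 307 × 1/16 = 19.1875
χ² = Σ (O − E)² / E
  disc-shaped: (181 − 172.6875)² / 172.6875 = 0.4001
  spherical: (108 − 115.125)² / 115.125 = 0.4410
  elongated: (18 − 19.1875)² / 19.1875 = 0.0735
χ² = 0.4001 + 0.4410 + 0.0735 = 0.9146 ≈ 0.915

0.915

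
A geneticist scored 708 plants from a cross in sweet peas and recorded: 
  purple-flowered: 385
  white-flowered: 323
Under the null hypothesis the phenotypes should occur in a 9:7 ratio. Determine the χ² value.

Expected counts for N = 708 under a 9:7 ratio (total parts = 16):
  purple-flowered: 708 × 9/16 = 398.25
  white-flowered: 708 × 7/16 = 309.75
χ² = Σ (O − E)² / E
  purple-flowered: (385 − 398.25)² / 398.25 = 0.4408
  white-flowered: (323 − 309.75)² / 309.75 = 0.5668
χ² = 0.4408 + 0.5668 = 1.0076 ≈ 1.008

1.008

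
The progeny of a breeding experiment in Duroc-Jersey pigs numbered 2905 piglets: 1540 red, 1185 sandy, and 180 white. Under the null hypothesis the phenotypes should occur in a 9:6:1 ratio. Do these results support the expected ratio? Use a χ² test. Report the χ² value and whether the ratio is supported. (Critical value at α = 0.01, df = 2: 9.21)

Expected counts for N = 2905 under a 9:6:1 ratio (total parts = 16):
  red: 2905 × 9/16 = 1634.0625
  sandy: 2905 × 6/16 = 1089.375
  white: 2905 × 1/16 = 181.5625
χ² = Σ (O − E)² / E
  red: (1540 − 1634.0625)² / 1634.0625 = 5.4146
  sandy: (1185 − 1089.375)² / 1089.375 = 8.3939
  white: (180 − 181.5625)² / 181.5625 = 0.0134
χ² = 5.4146 + 8.3939 + 0.0134 = 13.8219 ≈ 13.822
Degrees of freedom = 3 − 1 = 2; critical value at α = 0.01 is 9.21.
Since 13.822 > 9.21, we reject the null hypothesis — the data do not fit the 9:6:1 ratio.

13.822; not consistent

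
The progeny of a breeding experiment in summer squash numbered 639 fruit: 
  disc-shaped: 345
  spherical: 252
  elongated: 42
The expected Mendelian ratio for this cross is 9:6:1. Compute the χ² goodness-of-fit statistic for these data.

The 9:6:1 ratio has 16 parts, so with N = 639 the expected counts are:
  disc-shaped: 639 × 9/16 = 359.4375
  spherical: 639 × 6/16 = 239.625
  elongated: 639 × 1/16 = 39.9375
χ² = Σ (O − E)² / E
  disc-shaped: (345 − 359.4375)² / 359.4375 = 0.5799
  spherical: (252 − 239.625)² / 239.625 = 0.6391
  elongated: (42 − 39.9375)² / 39.9375 = 0.1065
χ² = 0.5799 + 0.6391 + 0.1065 = 1.3255 ≈ 1.326

1.326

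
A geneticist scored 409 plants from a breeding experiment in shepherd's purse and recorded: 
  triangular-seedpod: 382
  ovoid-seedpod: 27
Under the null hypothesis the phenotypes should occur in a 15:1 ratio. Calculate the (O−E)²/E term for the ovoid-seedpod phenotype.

Total ratio parts = 16. Expected numbers out of 409:
  triangular-seedpod: 409 × 15/16 = 383.4375
  ovoid-seedpod: 409 × 1/16 = 25.5625
Contribution of ovoid-seedpod: (27 − 25.5625)² / 25.5625 = 0.0808

0.081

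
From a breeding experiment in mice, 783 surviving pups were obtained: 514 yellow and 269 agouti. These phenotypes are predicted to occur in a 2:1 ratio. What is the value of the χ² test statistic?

Expected counts for N = 783 under a 2:1 ratio (total parts = 3):
  yellow: 783 × 2/3 = 522
  agouti: 783 × 1/3 = 261
χ² = Σ (O − E)² / E
  yellow: (514 − 522)² / 522 = 0.1226
  agouti: (269 − 261)² / 261 = 0.2452
χ² = 0.1226 + 0.2452 = 0.3678 ≈ 0.368

0.368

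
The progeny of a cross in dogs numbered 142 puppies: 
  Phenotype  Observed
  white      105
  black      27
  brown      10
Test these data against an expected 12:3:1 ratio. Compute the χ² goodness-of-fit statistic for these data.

0.169

Expected counts for N = 142 under a 12:3:1 ratio (total parts = 16):
  white: 142 × 12/16 = 106.5
  black: 142 × 3/16 = 26.625
  brown: 142 × 1/16 = 8.875
χ² = Σ (O − E)² / E
  white: (105 − 106.5)² / 106.5 = 0.0211
  black: (27 − 26.625)² / 26.625 = 0.0053
  brown: (10 − 8.875)² / 8.875 = 0.1426
χ² = 0.0211 + 0.0053 + 0.1426 = 0.169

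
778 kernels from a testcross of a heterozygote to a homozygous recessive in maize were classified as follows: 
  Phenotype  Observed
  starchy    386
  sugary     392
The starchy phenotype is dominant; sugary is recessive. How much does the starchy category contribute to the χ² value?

A testcross of a heterozygote (Aa × aa) gives a 1:1 phenotypic ratio.
Under the 1:1 hypothesis (Σ ratio = 2, N = 778):
  starchy: 778 × 1/2 = 389
  sugary: 778 × 1/2 = 389
Contribution of starchy: (386 − 389)² / 389 = 0.0231

0.023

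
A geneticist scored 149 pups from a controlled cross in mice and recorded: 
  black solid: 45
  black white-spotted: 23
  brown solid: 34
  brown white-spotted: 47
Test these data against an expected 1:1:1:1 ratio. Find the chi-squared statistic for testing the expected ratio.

9.899

Under the 1:1:1:1 hypothesis (Σ ratio = 4, N = 149):
  black solid: 149 × 1/4 = 37.25
  black white-spotted: 149 × 1/4 = 37.25
  brown solid: 149 × 1/4 = 37.25
  brown white-spotted: 149 × 1/4 = 37.25
χ² = Σ (O − E)² / E
  black solid: (45 − 37.25)² / 37.25 = 1.6124
  black white-spotted: (23 − 37.25)² / 37.25 = 5.4513
  brown solid: (34 − 37.25)² / 37.25 = 0.2836
  brown white-spotted: (47 − 37.25)² / 37.25 = 2.5520
χ² = 1.6124 + 5.4513 + 0.2836 + 2.5520 = 9.8993 ≈ 9.899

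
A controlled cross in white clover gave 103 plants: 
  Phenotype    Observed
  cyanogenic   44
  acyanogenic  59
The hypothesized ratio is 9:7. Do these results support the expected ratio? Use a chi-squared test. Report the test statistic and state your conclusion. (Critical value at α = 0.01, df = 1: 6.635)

Expected counts for N = 103 under a 9:7 ratio (total parts = 16):
  cyanogenic: 103 × 9/16 = 57.9375
  acyanogenic: 103 × 7/16 = 45.0625
χ² = Σ (O − E)² / E
  cyanogenic: (44 − 57.9375)² / 57.9375 = 3.3528
  acyanogenic: (59 − 45.0625)² / 45.0625 = 4.3108
χ² = 3.3528 + 4.3108 = 7.6636 ≈ 7.664
Degrees of freedom = 2 − 1 = 1; critical value at α = 0.01 is 6.635.
Since 7.664 > 6.635, we reject the null hypothesis — the data do not fit the 9:7 ratio.

7.664; not consistent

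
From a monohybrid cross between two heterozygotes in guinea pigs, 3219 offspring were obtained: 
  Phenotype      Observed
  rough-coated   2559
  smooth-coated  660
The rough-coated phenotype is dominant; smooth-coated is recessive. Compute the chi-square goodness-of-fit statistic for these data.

34.715

For a monohybrid cross between heterozygotes with complete dominance, the expected phenotypic ratio is 3:1.
Expected counts for N = 3219 under a 3:1 ratio (total parts = 4):
  rough-coated: 3219 × 3/4 = 2414.25
  smooth-coated: 3219 × 1/4 = 804.75
χ² = Σ (O − E)² / E
  rough-coated: (2559 − 2414.25)² / 2414.25 = 8.6787
  smooth-coated: (660 − 804.75)² / 804.75 = 26.0361
χ² = 8.6787 + 26.0361 = 34.7148 ≈ 34.715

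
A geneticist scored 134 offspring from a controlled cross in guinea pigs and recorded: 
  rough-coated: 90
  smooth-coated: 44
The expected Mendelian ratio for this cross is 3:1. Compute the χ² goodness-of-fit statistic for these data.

4.388

Under the 3:1 hypothesis (Σ ratio = 4, N = 134):
  rough-coated: 134 × 3/4 = 100.5
  smooth-coated: 134 × 1/4 = 33.5
χ² = Σ (O − E)² / E
  rough-coated: (90 − 100.5)² / 100.5 = 1.0970
  smooth-coated: (44 − 33.5)² / 33.5 = 3.2910
χ² = 1.0970 + 3.2910 = 4.388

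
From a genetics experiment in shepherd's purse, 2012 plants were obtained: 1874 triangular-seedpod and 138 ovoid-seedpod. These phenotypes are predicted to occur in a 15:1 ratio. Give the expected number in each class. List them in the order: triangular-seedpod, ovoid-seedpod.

1886.25, 125.75

Under the 15:1 hypothesis (Σ ratio = 16, N = 2012):
  triangular-seedpod: 2012 × 15/16 = 1886.25
  ovoid-seedpod: 2012 × 1/16 = 125.75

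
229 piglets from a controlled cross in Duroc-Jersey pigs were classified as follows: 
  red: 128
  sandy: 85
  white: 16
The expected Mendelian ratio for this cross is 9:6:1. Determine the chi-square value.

Under the 9:6:1 hypothesis (Σ ratio = 16, N = 229):
  red: 229 × 9/16 = 128.8125
  sandy: 229 × 6/16 = 85.875
  white: 229 × 1/16 = 14.3125
χ² = Σ (O − E)² / E
  red: (128 − 128.8125)² / 128.8125 = 0.0051
  sandy: (85 − 85.875)² / 85.875 = 0.0089
  white: (16 − 14.3125)² / 14.3125 = 0.1990
χ² = 0.0051 + 0.0089 + 0.1990 = 0.213

0.213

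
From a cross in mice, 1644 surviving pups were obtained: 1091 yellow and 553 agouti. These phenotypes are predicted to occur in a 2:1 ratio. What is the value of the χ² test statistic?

0.068

Under the 2:1 hypothesis (Σ ratio = 3, N = 1644):
  yellow: 1644 × 2/3 = 1096
  agouti: 1644 × 1/3 = 548
χ² = Σ (O − E)² / E
  yellow: (1091 − 1096)² / 1096 = 0.0228
  agouti: (553 − 548)² / 548 = 0.0456
χ² = 0.0228 + 0.0456 = 0.0684 ≈ 0.068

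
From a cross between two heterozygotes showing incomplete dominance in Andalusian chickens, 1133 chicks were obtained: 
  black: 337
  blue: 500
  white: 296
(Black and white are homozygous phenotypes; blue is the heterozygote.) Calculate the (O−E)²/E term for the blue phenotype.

7.806

With incomplete dominance, a heterozygote × heterozygote cross gives a 1:2:1 phenotypic ratio.
The 1:2:1 ratio has 4 parts, so with N = 1133 the expected counts are:
  black: 1133 × 1/4 = 283.25
  blue: 1133 × 2/4 = 566.5
  white: 1133 × 1/4 = 283.25
Contribution of blue: (500 − 566.5)² / 566.5 = 7.8063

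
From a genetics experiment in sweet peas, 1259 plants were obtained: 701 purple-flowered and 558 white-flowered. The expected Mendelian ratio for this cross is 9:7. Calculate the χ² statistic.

0.167

Under the 9:7 hypothesis (Σ ratio = 16, N = 1259):
  purple-flowered: 1259 × 9/16 = 708.1875
  white-flowered: 1259 × 7/16 = 550.8125
χ² = Σ (O − E)² / E
  purple-flowered: (701 − 708.1875)² / 708.1875 = 0.0729
  white-flowered: (558 − 550.8125)² / 550.8125 = 0.0938
χ² = 0.0729 + 0.0938 = 0.1667 ≈ 0.167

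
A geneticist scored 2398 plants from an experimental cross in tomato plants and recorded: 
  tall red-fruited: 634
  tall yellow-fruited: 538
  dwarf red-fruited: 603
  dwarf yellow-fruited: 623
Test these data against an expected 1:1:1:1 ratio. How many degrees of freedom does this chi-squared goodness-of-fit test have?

A goodness-of-fit test with 4 phenotype classes has df = 4 − 1 = 3.

3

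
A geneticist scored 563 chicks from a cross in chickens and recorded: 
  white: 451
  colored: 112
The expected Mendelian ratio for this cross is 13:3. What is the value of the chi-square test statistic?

Expected counts for N = 563 under a 13:3 ratio (total parts = 16):
  white: 563 × 13/16 = 457.4375
  colored: 563 × 3/16 = 105.5625
χ² = Σ (O − E)² / E
  white: (451 − 457.4375)² / 457.4375 = 0.0906
  colored: (112 − 105.5625)² / 105.5625 = 0.3926
χ² = 0.0906 + 0.3926 = 0.4832 ≈ 0.483

0.483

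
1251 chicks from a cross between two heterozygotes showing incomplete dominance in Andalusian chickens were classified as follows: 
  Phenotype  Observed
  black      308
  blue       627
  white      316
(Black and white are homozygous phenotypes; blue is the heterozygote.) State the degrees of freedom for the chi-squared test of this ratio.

2

With incomplete dominance, a heterozygote × heterozygote cross gives a 1:2:1 phenotypic ratio.
A goodness-of-fit test with 3 phenotype classes has df = 3 − 1 = 2.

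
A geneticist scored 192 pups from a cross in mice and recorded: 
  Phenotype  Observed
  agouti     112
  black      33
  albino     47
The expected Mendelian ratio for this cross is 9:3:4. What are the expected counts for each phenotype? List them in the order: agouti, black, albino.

108, 36, 48

Expected counts for N = 192 under a 9:3:4 ratio (total parts = 16):
  agouti: 192 × 9/16 = 108
  black: 192 × 3/16 = 36
  albino: 192 × 4/16 = 48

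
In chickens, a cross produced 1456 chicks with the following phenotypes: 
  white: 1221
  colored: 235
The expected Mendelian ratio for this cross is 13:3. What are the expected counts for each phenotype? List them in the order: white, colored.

1183, 273

Total ratio parts = 16. Expected numbers out of 1456:
  white: 1456 × 13/16 = 1183
  colored: 1456 × 3/16 = 273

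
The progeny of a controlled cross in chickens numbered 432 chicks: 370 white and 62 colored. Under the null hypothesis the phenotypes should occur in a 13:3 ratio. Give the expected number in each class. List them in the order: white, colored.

351, 81

Total ratio parts = 16. Expected numbers out of 432:
  white: 432 × 13/16 = 351
  colored: 432 × 3/16 = 81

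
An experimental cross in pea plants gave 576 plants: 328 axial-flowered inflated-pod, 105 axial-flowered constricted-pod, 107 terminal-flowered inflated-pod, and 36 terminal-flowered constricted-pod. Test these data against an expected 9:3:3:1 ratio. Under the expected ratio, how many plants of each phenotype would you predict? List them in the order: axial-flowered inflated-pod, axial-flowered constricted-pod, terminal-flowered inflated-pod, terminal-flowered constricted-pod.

324, 108, 108, 36

Expected counts for N = 576 under a 9:3:3:1 ratio (total parts = 16):
  axial-flowered inflated-pod: 576 × 9/16 = 324
  axial-flowered constricted-pod: 576 × 3/16 = 108
  terminal-flowered inflated-pod: 576 × 3/16 = 108
  terminal-flowered constricted-pod: 576 × 1/16 = 36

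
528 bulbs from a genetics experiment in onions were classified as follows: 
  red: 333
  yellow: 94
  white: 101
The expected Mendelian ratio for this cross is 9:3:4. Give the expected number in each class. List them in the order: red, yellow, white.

The 9:3:4 ratio has 16 parts, so with N = 528 the expected counts are:
  red: 528 × 9/16 = 297
  yellow: 528 × 3/16 = 99
  white: 528 × 4/16 = 132

297, 99, 132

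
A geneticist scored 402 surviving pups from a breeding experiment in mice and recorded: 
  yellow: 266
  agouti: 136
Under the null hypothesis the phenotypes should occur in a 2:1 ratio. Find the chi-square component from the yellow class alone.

Total ratio parts = 3. Expected numbers out of 402:
  yellow: 402 × 2/3 = 268
  agouti: 402 × 1/3 = 134
Contribution of yellow: (266 − 268)² / 268 = 0.0149

0.015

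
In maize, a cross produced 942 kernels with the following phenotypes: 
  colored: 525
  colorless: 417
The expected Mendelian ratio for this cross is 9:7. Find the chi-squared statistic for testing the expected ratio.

The 9:7 ratio has 16 parts, so with N = 942 the expected counts are:
  colored: 942 × 9/16 = 529.875
  colorless: 942 × 7/16 = 412.125
χ² = Σ (O − E)² / E
  colored: (525 − 529.875)² / 529.875 = 0.0449
  colorless: (417 − 412.125)² / 412.125 = 0.0577
χ² = 0.0449 + 0.0577 = 0.1026 ≈ 0.103

0.103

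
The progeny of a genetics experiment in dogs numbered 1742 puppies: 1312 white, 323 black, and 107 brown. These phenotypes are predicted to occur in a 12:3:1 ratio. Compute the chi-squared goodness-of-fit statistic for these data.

0.096

Total ratio parts = 16. Expected numbers out of 1742:
  white: 1742 × 12/16 = 1306.5
  black: 1742 × 3/16 = 326.625
  brown: 1742 × 1/16 = 108.875
χ² = Σ (O − E)² / E
  white: (1312 − 1306.5)² / 1306.5 = 0.0232
  black: (323 − 326.625)² / 326.625 = 0.0402
  brown: (107 − 108.875)² / 108.875 = 0.0323
χ² = 0.0232 + 0.0402 + 0.0323 = 0.0957 ≈ 0.096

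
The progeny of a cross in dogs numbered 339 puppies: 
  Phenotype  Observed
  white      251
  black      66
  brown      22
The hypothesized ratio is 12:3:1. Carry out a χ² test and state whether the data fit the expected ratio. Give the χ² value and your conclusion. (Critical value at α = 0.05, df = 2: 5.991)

The 12:3:1 ratio has 16 parts, so with N = 339 the expected counts are:
  white: 339 × 12/16 = 254.25
  black: 339 × 3/16 = 63.5625
  brown: 339 × 1/16 = 21.1875
χ² = Σ (O − E)² / E
  white: (251 − 254.25)² / 254.25 = 0.0415
  black: (66 − 63.5625)² / 63.5625 = 0.0935
  brown: (22 − 21.1875)² / 21.1875 = 0.0312
χ² = 0.0415 + 0.0935 + 0.0312 = 0.1662 ≈ 0.166
Degrees of freedom = 3 − 1 = 2; critical value at α = 0.05 is 5.991.
Since 0.166 < 5.991, we fail to reject the null hypothesis — the data are consistent with the 12:3:1 ratio.

0.166; consistent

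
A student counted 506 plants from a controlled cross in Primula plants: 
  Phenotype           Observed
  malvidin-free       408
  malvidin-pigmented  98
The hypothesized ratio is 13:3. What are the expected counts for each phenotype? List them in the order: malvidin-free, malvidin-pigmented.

411.125, 94.875

Total ratio parts = 16. Expected numbers out of 506:
  malvidin-free: 506 × 13/16 = 411.125
  malvidin-pigmented: 506 × 3/16 = 94.875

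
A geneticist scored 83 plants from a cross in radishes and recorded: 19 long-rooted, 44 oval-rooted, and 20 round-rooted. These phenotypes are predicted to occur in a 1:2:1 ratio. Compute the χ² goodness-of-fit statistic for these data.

0.325

Total ratio parts = 4. Expected numbers out of 83:
  long-rooted: 83 × 1/4 = 20.75
  oval-rooted: 83 × 2/4 = 41.5
  round-rooted: 83 × 1/4 = 20.75
χ² = Σ (O − E)² / E
  long-rooted: (19 − 20.75)² / 20.75 = 0.1476
  oval-rooted: (44 − 41.5)² / 41.5 = 0.1506
  round-rooted: (20 − 20.75)² / 20.75 = 0.0271
χ² = 0.1476 + 0.1506 + 0.0271 = 0.3253 ≈ 0.325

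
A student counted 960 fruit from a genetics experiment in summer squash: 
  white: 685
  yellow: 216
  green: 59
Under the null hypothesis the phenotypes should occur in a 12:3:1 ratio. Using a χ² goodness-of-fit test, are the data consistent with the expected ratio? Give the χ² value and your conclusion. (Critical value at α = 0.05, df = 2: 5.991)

The 12:3:1 ratio has 16 parts, so with N = 960 the expected counts are:
  white: 960 × 12/16 = 720
  yellow: 960 × 3/16 = 180
  green: 960 × 1/16 = 60
χ² = Σ (O − E)² / E
  white: (685 − 720)² / 720 = 1.7014
  yellow: (216 − 180)² / 180 = 7.2000
  green: (59 − 60)² / 60 = 0.0167
χ² = 1.7014 + 7.2000 + 0.0167 = 8.9181 ≈ 8.918
Degrees of freedom = 3 − 1 = 2; critical value at α = 0.05 is 5.991.
Since 8.918 > 5.991, we reject the null hypothesis — the data do not fit the 12:3:1 ratio.

8.918; not consistent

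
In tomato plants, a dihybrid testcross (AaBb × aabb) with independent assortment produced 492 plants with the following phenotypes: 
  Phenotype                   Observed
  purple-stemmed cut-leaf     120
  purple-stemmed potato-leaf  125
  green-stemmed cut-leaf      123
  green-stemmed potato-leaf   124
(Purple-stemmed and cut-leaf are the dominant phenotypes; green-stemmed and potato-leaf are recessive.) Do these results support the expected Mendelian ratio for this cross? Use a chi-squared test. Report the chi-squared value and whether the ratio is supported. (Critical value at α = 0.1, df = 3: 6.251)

A dihybrid testcross with independent assortment gives a 1:1:1:1 ratio.
Expected counts for N = 492 under a 1:1:1:1 ratio (total parts = 4):
  purple-stemmed cut-leaf: 492 × 1/4 = 123
  purple-stemmed potato-leaf: 492 × 1/4 = 123
  green-stemmed cut-leaf: 492 × 1/4 = 123
  green-stemmed potato-leaf: 492 × 1/4 = 123
χ² = Σ (O − E)² / E
  purple-stemmed cut-leaf: (120 − 123)² / 123 = 0.0732
  purple-stemmed potato-leaf: (125 − 123)² / 123 = 0.0325
  green-stemmed cut-leaf: (123 − 123)² / 123 = 0.0000
  green-stemmed potato-leaf: (124 − 123)² / 123 = 0.0081
χ² = 0.0732 + 0.0325 + 0.0000 + 0.0081 = 0.1138 ≈ 0.114
Degrees of freedom = 4 − 1 = 3; critical value at α = 0.1 is 6.251.
Since 0.114 < 6.251, we fail to reject the null hypothesis — the data are consistent with the 1:1:1:1 ratio.

0.114; consistent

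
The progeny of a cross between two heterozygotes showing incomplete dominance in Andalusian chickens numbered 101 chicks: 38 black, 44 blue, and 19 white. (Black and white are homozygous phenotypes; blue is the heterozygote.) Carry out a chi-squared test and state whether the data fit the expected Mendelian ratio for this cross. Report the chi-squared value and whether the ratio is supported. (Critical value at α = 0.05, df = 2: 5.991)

8.822; not consistent

With incomplete dominance, a heterozygote × heterozygote cross gives a 1:2:1 phenotypic ratio.
The 1:2:1 ratio has 4 parts, so with N = 101 the expected counts are:
  black: 101 × 1/4 = 25.25
  blue: 101 × 2/4 = 50.5
  white: 101 × 1/4 = 25.25
χ² = Σ (O − E)² / E
  black: (38 − 25.25)² / 25.25 = 6.4381
  blue: (44 − 50.5)² / 50.5 = 0.8366
  white: (19 − 25.25)² / 25.25 = 1.5470
χ² = 6.4381 + 0.8366 + 1.5470 = 8.8217 ≈ 8.822
Degrees of freedom = 3 − 1 = 2; critical value at α = 0.05 is 5.991.
Since 8.822 > 5.991, we reject the null hypothesis — the data do not fit the 1:2:1 ratio.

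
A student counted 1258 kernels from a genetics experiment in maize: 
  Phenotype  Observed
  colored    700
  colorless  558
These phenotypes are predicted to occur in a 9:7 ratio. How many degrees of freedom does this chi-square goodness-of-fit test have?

1

A goodness-of-fit test with 2 phenotype classes has df = 2 − 1 = 1.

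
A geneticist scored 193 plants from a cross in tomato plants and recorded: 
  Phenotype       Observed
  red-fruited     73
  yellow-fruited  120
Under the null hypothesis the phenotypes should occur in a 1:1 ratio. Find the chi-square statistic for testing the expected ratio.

11.446

Under the 1:1 hypothesis (Σ ratio = 2, N = 193):
  red-fruited: 193 × 1/2 = 96.5
  yellow-fruited: 193 × 1/2 = 96.5
χ² = Σ (O − E)² / E
  red-fruited: (73 − 96.5)² / 96.5 = 5.7228
  yellow-fruited: (120 − 96.5)² / 96.5 = 5.7228
χ² = 5.7228 + 5.7228 = 11.4456 ≈ 11.446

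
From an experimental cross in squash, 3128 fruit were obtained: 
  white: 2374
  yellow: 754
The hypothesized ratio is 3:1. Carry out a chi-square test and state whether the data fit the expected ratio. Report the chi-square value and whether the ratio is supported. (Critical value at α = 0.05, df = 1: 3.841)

1.337; consistent

Total ratio parts = 4. Expected numbers out of 3128:
  white: 3128 × 3/4 = 2346
  yellow: 3128 × 1/4 = 782
χ² = Σ (O − E)² / E
  white: (2374 − 2346)² / 2346 = 0.3342
  yellow: (754 − 782)² / 782 = 1.0026
χ² = 0.3342 + 1.0026 = 1.3368 ≈ 1.337
Degrees of freedom = 2 − 1 = 1; critical value at α = 0.05 is 3.841.
Since 1.337 < 3.841, we fail to reject the null hypothesis — the data are consistent with the 3:1 ratio.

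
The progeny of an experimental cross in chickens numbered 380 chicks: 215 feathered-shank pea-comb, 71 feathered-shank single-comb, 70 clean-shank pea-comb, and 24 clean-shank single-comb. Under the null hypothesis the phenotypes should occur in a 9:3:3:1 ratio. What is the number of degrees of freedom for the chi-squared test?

3

A goodness-of-fit test with 4 phenotype classes has df = 4 − 1 = 3.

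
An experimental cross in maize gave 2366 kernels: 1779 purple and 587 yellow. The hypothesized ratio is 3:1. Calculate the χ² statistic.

0.046

Expected counts for N = 2366 under a 3:1 ratio (total parts = 4):
  purple: 2366 × 3/4 = 1774.5
  yellow: 2366 × 1/4 = 591.5
χ² = Σ (O − E)² / E
  purple: (1779 − 1774.5)² / 1774.5 = 0.0114
  yellow: (587 − 591.5)² / 591.5 = 0.0342
χ² = 0.0114 + 0.0342 = 0.0456 ≈ 0.046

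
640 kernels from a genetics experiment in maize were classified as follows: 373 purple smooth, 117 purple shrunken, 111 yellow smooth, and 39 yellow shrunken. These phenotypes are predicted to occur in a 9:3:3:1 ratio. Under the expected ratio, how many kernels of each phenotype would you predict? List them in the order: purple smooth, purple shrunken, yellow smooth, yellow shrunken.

Total ratio parts = 16. Expected numbers out of 640:
  purple smooth: 640 × 9/16 = 360
  purple shrunken: 640 × 3/16 = 120
  yellow smooth: 640 × 3/16 = 120
  yellow shrunken: 640 × 1/16 = 40

360, 120, 120, 40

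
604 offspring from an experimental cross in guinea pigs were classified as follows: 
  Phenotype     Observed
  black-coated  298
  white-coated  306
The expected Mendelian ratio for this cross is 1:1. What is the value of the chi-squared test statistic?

Under the 1:1 hypothesis (Σ ratio = 2, N = 604):
  black-coated: 604 × 1/2 = 302
  white-coated: 604 × 1/2 = 302
χ² = Σ (O − E)² / E
  black-coated: (298 − 302)² / 302 = 0.0530
  white-coated: (306 − 302)² / 302 = 0.0530
χ² = 0.0530 + 0.0530 = 0.106

0.106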